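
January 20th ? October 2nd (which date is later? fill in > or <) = <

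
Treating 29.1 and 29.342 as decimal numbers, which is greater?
29.342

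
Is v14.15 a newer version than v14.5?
Yes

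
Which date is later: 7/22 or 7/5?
7/22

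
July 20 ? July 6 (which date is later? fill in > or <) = >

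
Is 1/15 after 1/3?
Yes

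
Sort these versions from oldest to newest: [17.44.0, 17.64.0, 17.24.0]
[17.24.0, 17.44.0, 17.64.0]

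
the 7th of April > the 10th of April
False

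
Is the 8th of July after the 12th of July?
No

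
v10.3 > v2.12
True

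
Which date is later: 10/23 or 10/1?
10/23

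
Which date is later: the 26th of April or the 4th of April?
the 26th of April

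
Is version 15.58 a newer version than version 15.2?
Yes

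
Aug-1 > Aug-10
False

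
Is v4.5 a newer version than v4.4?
Yes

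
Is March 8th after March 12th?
No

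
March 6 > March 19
False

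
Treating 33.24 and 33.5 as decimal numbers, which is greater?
33.5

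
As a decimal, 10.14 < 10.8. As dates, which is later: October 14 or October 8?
October 14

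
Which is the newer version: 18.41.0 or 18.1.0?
18.41.0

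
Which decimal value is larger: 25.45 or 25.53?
25.53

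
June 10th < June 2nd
False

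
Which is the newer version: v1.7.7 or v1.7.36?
v1.7.36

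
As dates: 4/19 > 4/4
True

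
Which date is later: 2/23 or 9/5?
9/5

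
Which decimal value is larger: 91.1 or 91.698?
91.698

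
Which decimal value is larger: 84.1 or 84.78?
84.78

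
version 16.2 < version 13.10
False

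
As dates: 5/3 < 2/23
False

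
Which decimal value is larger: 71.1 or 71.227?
71.227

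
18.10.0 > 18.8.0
True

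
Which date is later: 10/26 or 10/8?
10/26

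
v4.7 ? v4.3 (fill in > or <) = >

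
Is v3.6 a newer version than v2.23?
Yes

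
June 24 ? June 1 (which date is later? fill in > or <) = >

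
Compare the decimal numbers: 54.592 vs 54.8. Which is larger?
54.8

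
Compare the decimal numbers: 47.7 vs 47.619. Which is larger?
47.7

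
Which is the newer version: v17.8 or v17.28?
v17.28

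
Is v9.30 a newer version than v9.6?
Yes. Version numbers are compared segment by segment as integers, not as decimals: minor version 30 > 6, so v9.30 > v9.6 (even though the decimal 9.30 < 9.6).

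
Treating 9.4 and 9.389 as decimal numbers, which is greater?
9.4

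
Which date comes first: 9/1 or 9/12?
9/1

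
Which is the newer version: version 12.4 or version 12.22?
version 12.22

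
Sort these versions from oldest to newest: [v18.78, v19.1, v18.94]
[v18.78, v18.94, v19.1]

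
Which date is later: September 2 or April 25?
September 2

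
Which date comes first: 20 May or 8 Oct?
20 May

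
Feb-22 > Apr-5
False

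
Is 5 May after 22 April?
Yes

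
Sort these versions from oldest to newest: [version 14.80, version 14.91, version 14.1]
[version 14.1, version 14.80, version 14.91]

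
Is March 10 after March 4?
Yes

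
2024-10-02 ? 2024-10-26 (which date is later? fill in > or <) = <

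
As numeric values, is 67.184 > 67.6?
False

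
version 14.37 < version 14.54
True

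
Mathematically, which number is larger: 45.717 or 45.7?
45.717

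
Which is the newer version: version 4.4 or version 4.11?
version 4.11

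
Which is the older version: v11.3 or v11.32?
v11.3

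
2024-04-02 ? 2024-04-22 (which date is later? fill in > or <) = <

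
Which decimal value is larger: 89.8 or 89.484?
89.8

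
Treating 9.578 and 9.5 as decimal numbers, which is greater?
9.578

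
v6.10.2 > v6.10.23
False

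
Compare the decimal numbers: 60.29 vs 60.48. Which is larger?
60.48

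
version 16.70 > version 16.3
True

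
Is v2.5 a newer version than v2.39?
No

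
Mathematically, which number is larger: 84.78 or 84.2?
84.78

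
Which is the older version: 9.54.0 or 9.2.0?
9.2.0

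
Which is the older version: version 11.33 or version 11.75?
version 11.33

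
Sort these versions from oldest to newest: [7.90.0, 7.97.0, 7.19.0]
[7.19.0, 7.90.0, 7.97.0]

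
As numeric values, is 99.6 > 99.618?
False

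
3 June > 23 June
False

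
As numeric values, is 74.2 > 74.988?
False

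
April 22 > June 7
False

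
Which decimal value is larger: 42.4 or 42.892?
42.892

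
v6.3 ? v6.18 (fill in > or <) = <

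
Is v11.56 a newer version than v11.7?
Yes. Version numbers are compared segment by segment as integers, not as decimals: minor version 56 > 7, so v11.56 > v11.7 (even though the decimal 11.56 < 11.7).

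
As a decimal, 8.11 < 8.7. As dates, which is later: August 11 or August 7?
August 11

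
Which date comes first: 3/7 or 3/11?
3/7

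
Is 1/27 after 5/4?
No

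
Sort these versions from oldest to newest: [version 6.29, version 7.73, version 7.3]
[version 6.29, version 7.3, version 7.73]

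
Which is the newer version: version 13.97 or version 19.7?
version 19.7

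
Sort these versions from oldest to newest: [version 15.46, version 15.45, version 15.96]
[version 15.45, version 15.46, version 15.96]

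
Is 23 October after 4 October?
Yes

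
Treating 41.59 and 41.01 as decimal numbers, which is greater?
41.59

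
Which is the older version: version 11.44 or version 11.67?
version 11.44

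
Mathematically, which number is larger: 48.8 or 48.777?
48.8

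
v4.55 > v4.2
True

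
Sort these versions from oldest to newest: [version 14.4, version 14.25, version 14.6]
[version 14.4, version 14.6, version 14.25]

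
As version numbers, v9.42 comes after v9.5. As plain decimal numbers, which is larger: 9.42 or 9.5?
9.5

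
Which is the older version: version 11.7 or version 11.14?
version 11.7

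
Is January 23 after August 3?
No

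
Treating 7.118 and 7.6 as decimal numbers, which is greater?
7.6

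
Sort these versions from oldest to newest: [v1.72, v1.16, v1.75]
[v1.16, v1.72, v1.75]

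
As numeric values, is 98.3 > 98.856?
False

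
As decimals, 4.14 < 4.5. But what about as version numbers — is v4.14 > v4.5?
True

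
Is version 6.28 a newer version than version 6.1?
Yes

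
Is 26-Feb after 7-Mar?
No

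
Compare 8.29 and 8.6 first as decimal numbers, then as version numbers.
As decimals: 8.29 < 8.6. As versions: v8.29 > v8.6 (minor version 29 > 6).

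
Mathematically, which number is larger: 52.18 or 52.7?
52.7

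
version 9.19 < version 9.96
True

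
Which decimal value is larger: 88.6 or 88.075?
88.6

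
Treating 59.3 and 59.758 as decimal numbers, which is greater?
59.758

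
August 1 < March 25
False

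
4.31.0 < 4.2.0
False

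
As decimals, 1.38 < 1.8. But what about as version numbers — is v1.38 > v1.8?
True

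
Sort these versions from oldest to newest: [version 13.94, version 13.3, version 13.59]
[version 13.3, version 13.59, version 13.94]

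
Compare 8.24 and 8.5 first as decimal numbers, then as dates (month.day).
As decimals: 8.24 < 8.5. As dates: 8/24 is later than 8/5 (day 24 > day 5).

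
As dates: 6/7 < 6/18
True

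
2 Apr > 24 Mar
True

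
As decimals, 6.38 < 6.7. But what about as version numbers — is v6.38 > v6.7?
True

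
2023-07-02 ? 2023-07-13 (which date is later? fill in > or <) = <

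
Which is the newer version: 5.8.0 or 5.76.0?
5.76.0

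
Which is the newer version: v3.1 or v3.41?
v3.41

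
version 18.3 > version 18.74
False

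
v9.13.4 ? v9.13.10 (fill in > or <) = <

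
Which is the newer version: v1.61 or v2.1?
v2.1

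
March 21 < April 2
True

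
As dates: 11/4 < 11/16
True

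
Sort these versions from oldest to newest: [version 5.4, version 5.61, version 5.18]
[version 5.4, version 5.18, version 5.61]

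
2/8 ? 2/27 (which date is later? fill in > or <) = <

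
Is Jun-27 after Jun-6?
Yes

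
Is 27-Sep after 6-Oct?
No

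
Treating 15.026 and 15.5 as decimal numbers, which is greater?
15.5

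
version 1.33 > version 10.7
False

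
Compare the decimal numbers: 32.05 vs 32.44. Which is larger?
32.44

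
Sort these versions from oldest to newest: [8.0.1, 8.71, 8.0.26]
[8.0.1, 8.0.26, 8.71]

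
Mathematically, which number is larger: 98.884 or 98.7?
98.884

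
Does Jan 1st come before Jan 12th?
Yes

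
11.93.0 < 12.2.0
True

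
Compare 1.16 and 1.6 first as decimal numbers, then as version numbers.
As decimals: 1.16 < 1.6. As versions: v1.16 > v1.6 (minor version 16 > 6).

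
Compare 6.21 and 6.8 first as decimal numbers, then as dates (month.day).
As decimals: 6.21 < 6.8. As dates: 6/21 is later than 6/8 (day 21 > day 8).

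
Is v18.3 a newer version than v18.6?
No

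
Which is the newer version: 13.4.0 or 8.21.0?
13.4.0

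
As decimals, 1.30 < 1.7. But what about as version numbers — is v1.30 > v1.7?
True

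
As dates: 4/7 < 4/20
True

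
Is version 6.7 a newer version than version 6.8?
No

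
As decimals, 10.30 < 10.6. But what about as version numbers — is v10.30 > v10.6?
True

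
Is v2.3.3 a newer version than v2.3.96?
No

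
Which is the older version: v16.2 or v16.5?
v16.2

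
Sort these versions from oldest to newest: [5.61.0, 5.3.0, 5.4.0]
[5.3.0, 5.4.0, 5.61.0]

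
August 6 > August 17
False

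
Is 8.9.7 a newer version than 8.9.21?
No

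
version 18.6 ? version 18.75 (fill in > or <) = <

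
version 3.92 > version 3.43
True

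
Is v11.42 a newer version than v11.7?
Yes. Version numbers are compared segment by segment as integers, not as decimals: minor version 42 > 7, so v11.42 > v11.7 (even though the decimal 11.42 < 11.7).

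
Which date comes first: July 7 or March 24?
March 24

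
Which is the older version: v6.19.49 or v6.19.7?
v6.19.7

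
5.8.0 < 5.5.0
False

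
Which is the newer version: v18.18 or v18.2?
v18.18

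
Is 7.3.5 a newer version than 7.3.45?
No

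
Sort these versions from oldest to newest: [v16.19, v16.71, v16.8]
[v16.8, v16.19, v16.71]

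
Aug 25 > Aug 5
True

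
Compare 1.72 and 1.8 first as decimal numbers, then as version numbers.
As decimals: 1.72 < 1.8. As versions: v1.72 > v1.8 (minor version 72 > 8).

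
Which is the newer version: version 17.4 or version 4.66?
version 17.4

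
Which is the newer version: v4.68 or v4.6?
v4.68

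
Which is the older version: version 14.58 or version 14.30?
version 14.30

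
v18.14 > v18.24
False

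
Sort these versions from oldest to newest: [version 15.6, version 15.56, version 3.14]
[version 3.14, version 15.6, version 15.56]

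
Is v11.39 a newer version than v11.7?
Yes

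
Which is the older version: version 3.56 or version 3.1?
version 3.1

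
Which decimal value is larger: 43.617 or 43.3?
43.617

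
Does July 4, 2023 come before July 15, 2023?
Yes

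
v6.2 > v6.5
False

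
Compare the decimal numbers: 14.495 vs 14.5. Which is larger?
14.5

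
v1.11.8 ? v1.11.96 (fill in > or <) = <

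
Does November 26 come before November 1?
No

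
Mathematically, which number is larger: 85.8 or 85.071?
85.8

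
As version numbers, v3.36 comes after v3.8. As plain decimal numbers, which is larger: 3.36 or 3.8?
3.8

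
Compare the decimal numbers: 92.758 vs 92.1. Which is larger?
92.758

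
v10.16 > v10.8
True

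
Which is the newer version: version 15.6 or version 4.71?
version 15.6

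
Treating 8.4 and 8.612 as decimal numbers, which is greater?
8.612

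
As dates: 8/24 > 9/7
False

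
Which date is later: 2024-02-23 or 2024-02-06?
2024-02-23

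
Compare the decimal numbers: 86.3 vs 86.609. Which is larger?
86.609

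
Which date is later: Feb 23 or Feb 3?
Feb 23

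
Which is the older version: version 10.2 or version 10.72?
version 10.2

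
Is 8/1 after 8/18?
No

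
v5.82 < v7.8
True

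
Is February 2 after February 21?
No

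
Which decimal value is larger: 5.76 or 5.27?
5.76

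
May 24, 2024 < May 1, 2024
False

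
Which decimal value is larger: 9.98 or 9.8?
9.98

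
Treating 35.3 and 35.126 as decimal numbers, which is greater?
35.3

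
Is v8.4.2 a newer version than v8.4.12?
No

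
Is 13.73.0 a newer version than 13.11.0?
Yes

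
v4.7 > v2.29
True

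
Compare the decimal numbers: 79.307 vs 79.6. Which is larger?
79.6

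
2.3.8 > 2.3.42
False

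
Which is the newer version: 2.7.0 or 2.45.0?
2.45.0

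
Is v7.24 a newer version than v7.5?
Yes. Version numbers are compared segment by segment as integers, not as decimals: minor version 24 > 5, so v7.24 > v7.5 (even though the decimal 7.24 < 7.5).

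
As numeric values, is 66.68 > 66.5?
True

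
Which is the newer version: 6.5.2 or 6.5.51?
6.5.51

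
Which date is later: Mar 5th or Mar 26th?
Mar 26th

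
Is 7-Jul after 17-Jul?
No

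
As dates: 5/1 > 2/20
True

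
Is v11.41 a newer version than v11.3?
Yes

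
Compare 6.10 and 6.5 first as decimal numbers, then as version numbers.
As decimals: 6.10 < 6.5. As versions: v6.10 > v6.5 (minor version 10 > 5).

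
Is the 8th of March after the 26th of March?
No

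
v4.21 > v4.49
False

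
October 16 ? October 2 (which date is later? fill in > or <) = >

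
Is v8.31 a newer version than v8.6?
Yes. Version numbers are compared segment by segment as integers, not as decimals: minor version 31 > 6, so v8.31 > v8.6 (even though the decimal 8.31 < 8.6).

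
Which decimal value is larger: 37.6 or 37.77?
37.77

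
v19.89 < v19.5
False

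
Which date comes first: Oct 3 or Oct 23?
Oct 3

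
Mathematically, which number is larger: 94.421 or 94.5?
94.5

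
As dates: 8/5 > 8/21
False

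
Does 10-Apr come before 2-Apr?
No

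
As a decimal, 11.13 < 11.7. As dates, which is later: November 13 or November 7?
November 13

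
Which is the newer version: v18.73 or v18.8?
v18.73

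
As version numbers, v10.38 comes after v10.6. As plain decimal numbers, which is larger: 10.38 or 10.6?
10.6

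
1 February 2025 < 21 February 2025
True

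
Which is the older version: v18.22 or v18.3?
v18.3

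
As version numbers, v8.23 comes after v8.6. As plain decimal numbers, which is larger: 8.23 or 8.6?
8.6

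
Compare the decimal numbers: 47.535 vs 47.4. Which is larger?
47.535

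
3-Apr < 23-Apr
True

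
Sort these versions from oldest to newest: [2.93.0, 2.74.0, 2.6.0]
[2.6.0, 2.74.0, 2.93.0]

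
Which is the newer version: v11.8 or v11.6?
v11.8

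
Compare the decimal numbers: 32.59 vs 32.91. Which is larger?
32.91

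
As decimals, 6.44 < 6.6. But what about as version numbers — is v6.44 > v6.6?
True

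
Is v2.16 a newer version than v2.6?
Yes. Version numbers are compared segment by segment as integers, not as decimals: minor version 16 > 6, so v2.16 > v2.6 (even though the decimal 2.16 < 2.6).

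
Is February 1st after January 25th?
Yes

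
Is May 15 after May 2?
Yes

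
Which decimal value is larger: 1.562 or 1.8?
1.8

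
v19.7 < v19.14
True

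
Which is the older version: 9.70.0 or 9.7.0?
9.7.0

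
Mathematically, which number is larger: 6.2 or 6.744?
6.744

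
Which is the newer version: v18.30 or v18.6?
v18.30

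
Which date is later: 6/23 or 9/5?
9/5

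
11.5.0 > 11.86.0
False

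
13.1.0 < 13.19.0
True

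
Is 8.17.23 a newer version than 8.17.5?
Yes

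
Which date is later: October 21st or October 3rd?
October 21st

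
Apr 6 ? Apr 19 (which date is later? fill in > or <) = <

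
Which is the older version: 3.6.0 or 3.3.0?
3.3.0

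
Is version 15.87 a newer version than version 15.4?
Yes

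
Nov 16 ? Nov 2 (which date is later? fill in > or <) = >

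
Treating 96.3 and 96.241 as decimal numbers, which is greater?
96.3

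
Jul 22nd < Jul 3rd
False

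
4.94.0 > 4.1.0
True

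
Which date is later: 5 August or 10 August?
10 August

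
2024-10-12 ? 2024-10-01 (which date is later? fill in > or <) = >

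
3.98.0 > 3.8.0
True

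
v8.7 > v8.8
False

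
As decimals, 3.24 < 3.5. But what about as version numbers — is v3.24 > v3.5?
True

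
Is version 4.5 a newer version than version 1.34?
Yes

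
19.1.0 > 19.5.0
False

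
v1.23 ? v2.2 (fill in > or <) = <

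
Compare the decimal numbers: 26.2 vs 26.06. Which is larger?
26.2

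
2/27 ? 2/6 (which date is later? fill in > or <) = >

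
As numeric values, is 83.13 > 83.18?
False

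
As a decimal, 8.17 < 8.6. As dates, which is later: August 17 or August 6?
August 17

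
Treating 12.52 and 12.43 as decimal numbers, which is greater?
12.52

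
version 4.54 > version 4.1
True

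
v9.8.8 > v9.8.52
False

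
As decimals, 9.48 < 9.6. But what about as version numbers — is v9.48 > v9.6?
True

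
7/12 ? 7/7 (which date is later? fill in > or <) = >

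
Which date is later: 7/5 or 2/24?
7/5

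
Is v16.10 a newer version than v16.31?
No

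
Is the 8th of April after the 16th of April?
No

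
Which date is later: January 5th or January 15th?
January 15th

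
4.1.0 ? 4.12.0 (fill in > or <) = <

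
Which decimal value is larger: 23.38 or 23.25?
23.38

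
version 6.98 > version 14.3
False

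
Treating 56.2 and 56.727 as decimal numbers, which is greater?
56.727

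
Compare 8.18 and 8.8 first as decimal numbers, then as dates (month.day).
As decimals: 8.18 < 8.8. As dates: 8/18 is later than 8/8 (day 18 > day 8).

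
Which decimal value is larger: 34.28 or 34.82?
34.82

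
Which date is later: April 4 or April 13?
April 13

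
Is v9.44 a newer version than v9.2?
Yes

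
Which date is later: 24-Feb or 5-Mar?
5-Mar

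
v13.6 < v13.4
False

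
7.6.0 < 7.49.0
True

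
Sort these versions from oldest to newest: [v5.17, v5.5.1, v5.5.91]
[v5.5.1, v5.5.91, v5.17]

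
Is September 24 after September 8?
Yes. Day 24 comes after day 8 in September — this is a date comparison, not a decimal one (the decimal 9.24 would be smaller than 9.8).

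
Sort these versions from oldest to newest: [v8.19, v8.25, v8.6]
[v8.6, v8.19, v8.25]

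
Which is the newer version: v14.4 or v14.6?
v14.6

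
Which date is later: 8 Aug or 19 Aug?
19 Aug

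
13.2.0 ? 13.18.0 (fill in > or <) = <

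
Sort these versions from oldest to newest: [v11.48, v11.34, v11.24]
[v11.24, v11.34, v11.48]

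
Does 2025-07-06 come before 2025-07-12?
Yes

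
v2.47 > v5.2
False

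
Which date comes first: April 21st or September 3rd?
April 21st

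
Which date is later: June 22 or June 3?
June 22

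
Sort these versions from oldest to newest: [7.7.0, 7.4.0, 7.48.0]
[7.4.0, 7.7.0, 7.48.0]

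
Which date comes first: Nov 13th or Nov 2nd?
Nov 2nd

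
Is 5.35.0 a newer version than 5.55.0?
No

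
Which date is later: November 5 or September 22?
November 5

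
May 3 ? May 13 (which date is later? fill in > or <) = <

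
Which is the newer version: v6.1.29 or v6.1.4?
v6.1.29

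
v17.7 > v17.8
False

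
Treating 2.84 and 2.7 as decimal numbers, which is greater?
2.84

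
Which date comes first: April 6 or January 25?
January 25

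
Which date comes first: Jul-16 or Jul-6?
Jul-6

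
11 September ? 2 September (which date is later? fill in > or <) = >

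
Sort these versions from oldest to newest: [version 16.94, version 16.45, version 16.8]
[version 16.8, version 16.45, version 16.94]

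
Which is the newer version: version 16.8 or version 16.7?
version 16.8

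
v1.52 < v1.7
False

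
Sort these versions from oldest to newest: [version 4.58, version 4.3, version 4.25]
[version 4.3, version 4.25, version 4.58]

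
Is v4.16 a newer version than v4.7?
Yes. Version numbers are compared segment by segment as integers, not as decimals: minor version 16 > 7, so v4.16 > v4.7 (even though the decimal 4.16 < 4.7).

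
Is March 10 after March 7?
Yes. Day 10 comes after day 7 in March — this is a date comparison, not a decimal one (the decimal 3.10 would be smaller than 3.7).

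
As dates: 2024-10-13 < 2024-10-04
False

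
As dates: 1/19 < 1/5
False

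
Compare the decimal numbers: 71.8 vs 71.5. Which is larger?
71.8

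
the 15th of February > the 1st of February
True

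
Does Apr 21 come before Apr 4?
No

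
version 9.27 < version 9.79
True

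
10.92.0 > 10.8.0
True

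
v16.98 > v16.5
True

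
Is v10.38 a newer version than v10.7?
Yes. Version numbers are compared segment by segment as integers, not as decimals: minor version 38 > 7, so v10.38 > v10.7 (even though the decimal 10.38 < 10.7).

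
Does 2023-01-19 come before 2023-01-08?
No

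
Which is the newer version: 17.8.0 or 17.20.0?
17.20.0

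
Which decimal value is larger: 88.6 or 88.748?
88.748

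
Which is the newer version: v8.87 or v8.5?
v8.87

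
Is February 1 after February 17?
No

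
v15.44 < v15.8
False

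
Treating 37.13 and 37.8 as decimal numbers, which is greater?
37.8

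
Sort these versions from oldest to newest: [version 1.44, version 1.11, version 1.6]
[version 1.6, version 1.11, version 1.44]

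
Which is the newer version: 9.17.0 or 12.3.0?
12.3.0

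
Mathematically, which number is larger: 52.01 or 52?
52.01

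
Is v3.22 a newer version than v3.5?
Yes. Version numbers are compared segment by segment as integers, not as decimals: minor version 22 > 5, so v3.22 > v3.5 (even though the decimal 3.22 < 3.5).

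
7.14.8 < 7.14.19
True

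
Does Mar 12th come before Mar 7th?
No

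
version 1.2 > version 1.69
False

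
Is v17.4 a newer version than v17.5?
No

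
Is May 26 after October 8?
No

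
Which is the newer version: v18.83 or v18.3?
v18.83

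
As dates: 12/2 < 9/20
False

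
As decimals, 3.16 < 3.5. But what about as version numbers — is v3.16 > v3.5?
True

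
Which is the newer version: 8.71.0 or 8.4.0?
8.71.0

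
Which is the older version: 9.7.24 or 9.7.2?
9.7.2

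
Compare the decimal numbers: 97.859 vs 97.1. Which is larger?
97.859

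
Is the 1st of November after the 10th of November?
No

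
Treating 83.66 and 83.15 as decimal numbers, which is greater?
83.66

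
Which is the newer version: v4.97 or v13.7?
v13.7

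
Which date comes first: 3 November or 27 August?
27 August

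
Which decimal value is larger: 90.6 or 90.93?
90.93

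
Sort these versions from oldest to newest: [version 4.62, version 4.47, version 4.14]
[version 4.14, version 4.47, version 4.62]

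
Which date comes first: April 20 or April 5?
April 5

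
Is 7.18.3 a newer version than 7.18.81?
No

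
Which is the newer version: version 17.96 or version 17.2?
version 17.96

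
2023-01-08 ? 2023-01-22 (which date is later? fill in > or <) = <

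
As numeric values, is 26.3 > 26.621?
False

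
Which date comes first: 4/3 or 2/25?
2/25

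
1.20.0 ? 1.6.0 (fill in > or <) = >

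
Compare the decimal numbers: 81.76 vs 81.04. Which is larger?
81.76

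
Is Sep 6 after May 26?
Yes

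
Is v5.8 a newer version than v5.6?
Yes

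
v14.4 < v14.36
True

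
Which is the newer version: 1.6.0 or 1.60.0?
1.60.0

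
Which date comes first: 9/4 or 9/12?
9/4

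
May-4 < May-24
True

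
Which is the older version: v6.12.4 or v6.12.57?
v6.12.4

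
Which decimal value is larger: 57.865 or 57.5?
57.865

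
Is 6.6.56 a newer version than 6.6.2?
Yes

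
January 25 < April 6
True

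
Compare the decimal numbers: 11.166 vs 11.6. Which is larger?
11.6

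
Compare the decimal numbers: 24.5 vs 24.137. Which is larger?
24.5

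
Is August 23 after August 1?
Yes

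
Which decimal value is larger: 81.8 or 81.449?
81.8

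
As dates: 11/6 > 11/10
False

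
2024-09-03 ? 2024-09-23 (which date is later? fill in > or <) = <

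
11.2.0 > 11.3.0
False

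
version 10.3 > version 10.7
False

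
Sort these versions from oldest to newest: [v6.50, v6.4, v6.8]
[v6.4, v6.8, v6.50]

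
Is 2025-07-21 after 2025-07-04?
Yes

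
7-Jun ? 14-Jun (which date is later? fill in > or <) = <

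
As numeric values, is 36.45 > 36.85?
False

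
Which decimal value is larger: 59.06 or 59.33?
59.33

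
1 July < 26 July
True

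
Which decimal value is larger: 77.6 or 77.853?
77.853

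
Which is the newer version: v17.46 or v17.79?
v17.79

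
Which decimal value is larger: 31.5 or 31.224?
31.5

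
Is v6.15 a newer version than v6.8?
Yes. Version numbers are compared segment by segment as integers, not as decimals: minor version 15 > 8, so v6.15 > v6.8 (even though the decimal 6.15 < 6.8).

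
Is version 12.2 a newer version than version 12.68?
No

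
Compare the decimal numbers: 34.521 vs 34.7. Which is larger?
34.7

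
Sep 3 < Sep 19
True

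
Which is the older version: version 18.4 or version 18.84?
version 18.4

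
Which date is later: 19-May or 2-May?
19-May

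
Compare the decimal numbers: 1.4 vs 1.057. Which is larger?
1.4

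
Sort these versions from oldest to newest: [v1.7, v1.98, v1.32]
[v1.7, v1.32, v1.98]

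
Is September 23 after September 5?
Yes. Day 23 comes after day 5 in September — this is a date comparison, not a decimal one (the decimal 9.23 would be smaller than 9.5).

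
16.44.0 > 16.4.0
True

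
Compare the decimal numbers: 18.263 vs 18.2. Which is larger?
18.263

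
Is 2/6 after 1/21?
Yes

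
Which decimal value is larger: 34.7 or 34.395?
34.7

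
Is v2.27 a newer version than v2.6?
Yes. Version numbers are compared segment by segment as integers, not as decimals: minor version 27 > 6, so v2.27 > v2.6 (even though the decimal 2.27 < 2.6).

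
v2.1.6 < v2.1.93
True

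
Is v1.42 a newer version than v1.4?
Yes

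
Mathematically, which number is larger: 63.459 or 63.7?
63.7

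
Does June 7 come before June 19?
Yes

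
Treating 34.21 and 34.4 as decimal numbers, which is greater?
34.4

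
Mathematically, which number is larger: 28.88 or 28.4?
28.88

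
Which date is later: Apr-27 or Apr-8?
Apr-27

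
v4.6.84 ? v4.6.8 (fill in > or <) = >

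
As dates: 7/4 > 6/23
True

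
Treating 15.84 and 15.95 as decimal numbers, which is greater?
15.95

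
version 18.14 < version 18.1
False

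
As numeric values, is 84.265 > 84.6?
False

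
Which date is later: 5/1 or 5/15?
5/15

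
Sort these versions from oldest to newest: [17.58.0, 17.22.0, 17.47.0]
[17.22.0, 17.47.0, 17.58.0]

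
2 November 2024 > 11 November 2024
False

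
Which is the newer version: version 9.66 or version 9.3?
version 9.66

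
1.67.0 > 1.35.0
True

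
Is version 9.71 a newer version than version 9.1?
Yes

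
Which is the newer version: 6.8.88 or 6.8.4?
6.8.88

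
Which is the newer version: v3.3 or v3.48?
v3.48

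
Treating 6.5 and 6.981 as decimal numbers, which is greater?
6.981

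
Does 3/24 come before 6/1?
Yes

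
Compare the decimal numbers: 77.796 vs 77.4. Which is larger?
77.796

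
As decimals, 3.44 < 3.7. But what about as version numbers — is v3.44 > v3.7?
True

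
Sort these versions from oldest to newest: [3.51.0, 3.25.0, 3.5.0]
[3.5.0, 3.25.0, 3.51.0]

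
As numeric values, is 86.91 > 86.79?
True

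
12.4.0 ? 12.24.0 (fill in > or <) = <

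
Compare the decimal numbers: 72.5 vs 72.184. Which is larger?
72.5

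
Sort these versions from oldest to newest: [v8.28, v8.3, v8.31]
[v8.3, v8.28, v8.31]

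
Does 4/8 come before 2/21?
No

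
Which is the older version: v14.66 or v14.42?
v14.42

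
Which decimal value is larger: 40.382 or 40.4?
40.4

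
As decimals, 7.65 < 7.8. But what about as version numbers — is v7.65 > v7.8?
True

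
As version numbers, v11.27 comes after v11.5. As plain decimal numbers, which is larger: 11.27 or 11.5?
11.5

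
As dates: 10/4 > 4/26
True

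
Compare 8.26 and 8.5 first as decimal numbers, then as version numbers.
As decimals: 8.26 < 8.5. As versions: v8.26 > v8.5 (minor version 26 > 5).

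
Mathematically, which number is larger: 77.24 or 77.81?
77.81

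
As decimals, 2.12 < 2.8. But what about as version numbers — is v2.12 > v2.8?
True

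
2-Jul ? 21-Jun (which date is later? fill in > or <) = >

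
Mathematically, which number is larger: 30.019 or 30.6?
30.6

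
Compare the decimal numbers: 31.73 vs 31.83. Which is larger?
31.83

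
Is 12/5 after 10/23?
Yes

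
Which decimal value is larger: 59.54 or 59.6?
59.6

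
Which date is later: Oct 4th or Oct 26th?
Oct 26th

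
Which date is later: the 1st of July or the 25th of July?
the 25th of July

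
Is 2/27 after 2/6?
Yes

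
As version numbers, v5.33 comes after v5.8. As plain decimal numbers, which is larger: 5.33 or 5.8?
5.8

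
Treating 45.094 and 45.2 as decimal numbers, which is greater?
45.2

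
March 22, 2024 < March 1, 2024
False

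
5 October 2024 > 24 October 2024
False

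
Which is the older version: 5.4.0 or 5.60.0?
5.4.0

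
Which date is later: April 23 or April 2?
April 23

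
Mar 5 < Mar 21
True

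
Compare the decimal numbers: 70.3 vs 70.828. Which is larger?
70.828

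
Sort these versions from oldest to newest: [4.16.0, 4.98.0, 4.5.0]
[4.5.0, 4.16.0, 4.98.0]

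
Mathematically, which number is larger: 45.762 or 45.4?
45.762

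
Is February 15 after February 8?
Yes. Day 15 comes after day 8 in February — this is a date comparison, not a decimal one (the decimal 2.15 would be smaller than 2.8).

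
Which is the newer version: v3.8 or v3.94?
v3.94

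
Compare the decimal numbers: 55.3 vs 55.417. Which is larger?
55.417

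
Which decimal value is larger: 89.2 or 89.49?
89.49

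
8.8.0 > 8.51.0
False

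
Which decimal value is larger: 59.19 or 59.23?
59.23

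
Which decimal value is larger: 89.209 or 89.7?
89.7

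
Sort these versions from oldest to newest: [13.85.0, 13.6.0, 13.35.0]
[13.6.0, 13.35.0, 13.85.0]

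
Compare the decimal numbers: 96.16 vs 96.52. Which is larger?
96.52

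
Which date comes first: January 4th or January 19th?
January 4th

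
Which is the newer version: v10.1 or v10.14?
v10.14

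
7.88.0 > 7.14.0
True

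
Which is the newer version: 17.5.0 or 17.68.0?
17.68.0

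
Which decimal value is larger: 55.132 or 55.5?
55.5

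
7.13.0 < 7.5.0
False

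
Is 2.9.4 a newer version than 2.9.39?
No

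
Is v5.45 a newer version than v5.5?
Yes. Version numbers are compared segment by segment as integers, not as decimals: minor version 45 > 5, so v5.45 > v5.5 (even though the decimal 5.45 < 5.5).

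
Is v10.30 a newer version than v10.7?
Yes. Version numbers are compared segment by segment as integers, not as decimals: minor version 30 > 7, so v10.30 > v10.7 (even though the decimal 10.30 < 10.7).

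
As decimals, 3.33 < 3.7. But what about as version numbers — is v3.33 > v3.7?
True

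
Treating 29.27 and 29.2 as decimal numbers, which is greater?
29.27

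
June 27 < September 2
True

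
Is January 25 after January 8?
Yes. Day 25 comes after day 8 in January — this is a date comparison, not a decimal one (the decimal 1.25 would be smaller than 1.8).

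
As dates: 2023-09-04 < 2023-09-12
True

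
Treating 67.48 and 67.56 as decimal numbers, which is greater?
67.56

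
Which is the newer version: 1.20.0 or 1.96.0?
1.96.0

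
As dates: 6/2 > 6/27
False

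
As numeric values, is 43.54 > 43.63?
False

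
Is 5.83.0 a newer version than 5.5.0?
Yes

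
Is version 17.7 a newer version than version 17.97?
No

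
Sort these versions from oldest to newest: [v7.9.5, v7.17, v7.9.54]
[v7.9.5, v7.9.54, v7.17]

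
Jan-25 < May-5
True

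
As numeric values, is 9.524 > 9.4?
True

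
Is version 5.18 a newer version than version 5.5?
Yes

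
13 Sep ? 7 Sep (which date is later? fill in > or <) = >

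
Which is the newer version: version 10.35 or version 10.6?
version 10.35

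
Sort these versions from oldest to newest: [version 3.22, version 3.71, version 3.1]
[version 3.1, version 3.22, version 3.71]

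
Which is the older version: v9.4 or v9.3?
v9.3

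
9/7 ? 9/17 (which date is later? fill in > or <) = <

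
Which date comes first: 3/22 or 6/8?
3/22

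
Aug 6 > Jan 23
True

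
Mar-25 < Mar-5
False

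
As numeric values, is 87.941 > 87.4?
True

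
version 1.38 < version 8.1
True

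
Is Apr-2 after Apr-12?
No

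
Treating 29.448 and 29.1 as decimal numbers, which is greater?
29.448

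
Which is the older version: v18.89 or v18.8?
v18.8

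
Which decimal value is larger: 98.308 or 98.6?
98.6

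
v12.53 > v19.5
False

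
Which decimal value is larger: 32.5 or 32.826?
32.826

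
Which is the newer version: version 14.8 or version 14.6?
version 14.8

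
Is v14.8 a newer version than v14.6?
Yes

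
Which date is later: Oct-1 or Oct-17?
Oct-17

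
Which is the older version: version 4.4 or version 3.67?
version 3.67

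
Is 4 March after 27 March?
No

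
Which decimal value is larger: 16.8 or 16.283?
16.8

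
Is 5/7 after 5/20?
No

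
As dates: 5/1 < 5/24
True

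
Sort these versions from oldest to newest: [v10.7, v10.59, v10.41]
[v10.7, v10.41, v10.59]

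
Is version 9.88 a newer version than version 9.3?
Yes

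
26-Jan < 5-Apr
True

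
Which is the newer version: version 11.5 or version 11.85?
version 11.85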